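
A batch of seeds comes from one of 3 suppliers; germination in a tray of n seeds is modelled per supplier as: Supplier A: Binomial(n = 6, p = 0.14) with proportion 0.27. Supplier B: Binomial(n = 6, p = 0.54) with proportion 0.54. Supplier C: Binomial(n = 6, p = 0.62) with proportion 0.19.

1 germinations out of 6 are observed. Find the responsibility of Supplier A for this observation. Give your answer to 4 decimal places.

Posterior ∝ prior × likelihood, so P(k | x) ∝ π_k f_k(x); normalise over all components.
Evaluate each component's likelihood at the observed value:
  L_A = C(6,1)·0.14^1·0.86^5 = 6·0.14·0.470427 = 0.395159
  L_B = C(6,1)·0.54^1·0.46^5 = 6·0.54·0.0205963 = 0.066732
  L_C = C(6,1)·0.62^1·0.38^5 = 6·0.62·0.00792352 = 0.0294755
Prior × likelihood for each component:
  π_A·L_A = 0.27 × 0.395159 = 0.106693
  π_B·L_B = 0.54 × 0.066732 = 0.0360353
  π_C·L_C = 0.19 × 0.0294755 = 0.00560034
Normaliser: 0.106693 + 0.0360353 + 0.00560034 = 0.148328
Responsibility of Supplier A: 0.106693 / 0.148328 ≈ 0.7193

0.7193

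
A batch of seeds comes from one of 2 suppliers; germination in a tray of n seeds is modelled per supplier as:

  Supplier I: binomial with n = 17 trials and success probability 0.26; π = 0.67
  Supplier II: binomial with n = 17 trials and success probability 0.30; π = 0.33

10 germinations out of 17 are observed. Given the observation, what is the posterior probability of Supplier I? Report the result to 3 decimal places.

P(component k | x) = w_k·f_k(x) / marginal(x), where marginal(x) = Σ_j w_j·f_j(x).
Component likelihoods at x = 10 germinations out of 17:
  L_I = C(17,10)·0.26^10·0.74^7 = 19448·1.41167e-06·0.121513 = 0.00333603
  L_II = C(17,10)·0.30^10·0.70^7 = 19448·5.9049e-06·0.0823543 = 0.00945744
Weight by the priors:
  w_I·L_I = 0.67 × 0.00333603 = 0.00223514
  w_II·L_II = 0.33 × 0.00945744 = 0.00312096
Sum: 0.00223514 + 0.00312096 = 0.0053561
P(Supplier I | x) ≈ 0.417

0.417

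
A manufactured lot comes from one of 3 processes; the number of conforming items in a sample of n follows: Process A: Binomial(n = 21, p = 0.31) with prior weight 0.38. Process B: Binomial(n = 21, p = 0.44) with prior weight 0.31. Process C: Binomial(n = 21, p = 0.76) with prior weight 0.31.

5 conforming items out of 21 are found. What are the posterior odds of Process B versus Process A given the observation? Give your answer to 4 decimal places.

0.1665

Only the two components matter; the odds are (π_i f_i(x)) / (π_j f_j(x)).
Binomial probabilities:
  L_A = C(21,5)·0.31^5·0.69^16 = 20349·0.00286292·0.00263989 = 0.153793
  L_B = C(21,5)·0.44^5·0.56^16 = 20349·0.0164916·9.35424e-05 = 0.0313917
  L_C = C(21,5)·0.76^5·0.24^16 = 20349·0.253553·1.21166e-10 = 6.2516e-07
Posterior odds = (π_B·L_B) / (π_A·L_A) = (0.31·0.0313917) / (0.38·0.153793) = 0.00973143 / 0.0584414 ≈ 0.1665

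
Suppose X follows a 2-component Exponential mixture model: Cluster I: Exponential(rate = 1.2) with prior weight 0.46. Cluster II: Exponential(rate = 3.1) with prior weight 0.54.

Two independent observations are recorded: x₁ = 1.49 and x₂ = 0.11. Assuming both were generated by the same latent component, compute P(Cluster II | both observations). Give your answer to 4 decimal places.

0.2726

P(component k | x) = π_k·f_k(x) / marginal(x), where marginal(x) = Σ_j π_j·f_j(x).
Since both observations come from the same component, the likelihood for component k is f_k(x₁)·f_k(x₂).
  f_I = [1.2·e^(−1.2·1.49) = 1.2·e^(−1.7880) = 0.200753] × [1.05161] = 0.211114
  f_II = [3.1·e^(−3.1·1.49) = 3.1·e^(−4.6190) = 0.0305742] × [2.20428] = 0.0673942
Unnormalised posteriors:
  π_I·f_I = 0.46 × 0.211114 = 0.0971125
  π_II·f_II = 0.54 × 0.0673942 = 0.0363929
Evidence: 0.0971125 + 0.0363929 = 0.133505
P(Cluster II | data) = 0.0363929 / 0.133505 ≈ 0.2726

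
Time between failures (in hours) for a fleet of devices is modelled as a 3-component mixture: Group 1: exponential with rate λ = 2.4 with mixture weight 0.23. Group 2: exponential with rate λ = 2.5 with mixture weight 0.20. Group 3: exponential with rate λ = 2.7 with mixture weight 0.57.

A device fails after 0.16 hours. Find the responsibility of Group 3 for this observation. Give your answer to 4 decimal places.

0.5842

P(component k | x) = π_k·f_k(x) / marginal(x), where marginal(x) = Σ_j π_j·f_j(x).
Component likelihoods at x = 0.16 hours:
  p_1 = 2.4·e^(−2.4·0.16) = 2.4·e^(−0.3840) = 1.63472
  p_2 = 2.5·e^(−2.5·0.16) = 2.5·e^(−0.4000) = 1.6758
  p_3 = 2.7·e^(−2.7·0.16) = 2.7·e^(−0.4320) = 1.75287
Prior × likelihood for each component:
  π_1·p_1 = 0.23 × 1.63472 = 0.375985
  π_2·p_2 = 0.20 × 1.6758 = 0.33516
  π_3·p_3 = 0.57 × 1.75287 = 0.999133
Evidence: 0.375985 + 0.33516 + 0.999133 = 1.71028
Responsibility of Group 3: 0.999133 / 1.71028 ≈ 0.5842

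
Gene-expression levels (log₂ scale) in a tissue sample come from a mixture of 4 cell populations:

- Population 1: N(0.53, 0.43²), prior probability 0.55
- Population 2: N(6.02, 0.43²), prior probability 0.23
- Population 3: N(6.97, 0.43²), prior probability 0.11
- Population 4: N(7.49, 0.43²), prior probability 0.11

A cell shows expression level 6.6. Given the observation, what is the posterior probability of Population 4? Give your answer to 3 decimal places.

0.071

Apply Bayes' rule: the posterior for each component is proportional to its prior times its likelihood at x.
Evaluate each component's likelihood at the observed value:
  f_1 = (1/(0.43·√(2π)))·exp(−(6.6−0.53)²/(2·0.43²)) = 0.927773·exp(-99.63467) = 4.97342e-44
  f_2 = (1/(0.43·√(2π)))·exp(−(6.6−6.02)²/(2·0.43²)) = 0.927773·exp(-0.90968) = 0.37357
  f_3 = (1/(0.43·√(2π)))·exp(−(6.6−6.97)²/(2·0.43²)) = 0.927773·exp(-0.37020) = 0.640716
  f_4 = (1/(0.43·√(2π)))·exp(−(6.6−7.49)²/(2·0.43²)) = 0.927773·exp(-2.14197) = 0.108942
Multiply by the mixture weights:
  π_1·f_1 = 0.55 × 4.97342e-44 = 2.73538e-44
  π_2·f_2 = 0.23 × 0.37357 = 0.0859211
  π_3·f_3 = 0.11 × 0.640716 = 0.0704788
  π_4·f_4 = 0.11 × 0.108942 = 0.0119837
Evidence: 2.73538e-44 + 0.0859211 + 0.0704788 + 0.0119837 = 0.168384
Responsibility of Population 4: 0.0119837 / 0.168384 ≈ 0.071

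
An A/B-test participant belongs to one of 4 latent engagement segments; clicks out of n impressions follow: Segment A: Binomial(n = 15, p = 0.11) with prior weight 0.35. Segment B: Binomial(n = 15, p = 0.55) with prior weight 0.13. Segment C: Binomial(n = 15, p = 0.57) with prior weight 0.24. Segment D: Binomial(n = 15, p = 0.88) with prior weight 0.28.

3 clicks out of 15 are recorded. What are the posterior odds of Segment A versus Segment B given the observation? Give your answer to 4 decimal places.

77.1515

Since P(k|x) ∝ P(Z=k) f_k(x), the posterior odds are P(Z=i) f_i(x) / (P(Z=j) f_j(x)).
Component likelihoods at x = 3 clicks out of 15:
  p_A = 0.149579
  p_B = 0.00521975
  p_C = 0.00336711
  p_D = 2.76461e-09
0.0523525 / 0.000678567 ≈ 77.1515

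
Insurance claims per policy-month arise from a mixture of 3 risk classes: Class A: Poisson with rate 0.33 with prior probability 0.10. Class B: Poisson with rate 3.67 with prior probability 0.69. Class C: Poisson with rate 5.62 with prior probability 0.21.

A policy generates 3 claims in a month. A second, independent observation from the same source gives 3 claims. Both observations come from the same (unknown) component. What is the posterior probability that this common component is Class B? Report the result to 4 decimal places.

0.9264

Posterior ∝ prior × likelihood, so P(k | x) ∝ w_k f_k(x); normalise over all components.
Since both observations come from the same component, the likelihood for component k is f_k(x₁)·f_k(x₂).
  f_A = [0.00430599] × [0.00430599] = 1.85416e-05
  f_B = [0.209887] × [0.209887] = 0.0440527
  f_C = [0.107232] × [0.107232] = 0.0114986
Unnormalised posteriors:
  w_A·f_A = 0.10 × 1.85416e-05 = 1.85416e-06
  w_B·f_B = 0.69 × 0.0440527 = 0.0303964
  w_C·f_C = 0.21 × 0.0114986 = 0.00241471
Denominator: 1.85416e-06 + 0.0303964 + 0.00241471 = 0.0328129
P(Class B | data) = 0.0303964 / 0.0328129 ≈ 0.9264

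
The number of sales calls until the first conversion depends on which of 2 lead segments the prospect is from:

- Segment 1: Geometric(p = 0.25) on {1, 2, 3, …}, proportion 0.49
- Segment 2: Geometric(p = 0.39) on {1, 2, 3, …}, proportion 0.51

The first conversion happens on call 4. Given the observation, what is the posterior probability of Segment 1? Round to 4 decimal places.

0.5337

Posterior ∝ prior × likelihood, so P(k | x) ∝ w_k f_k(x); normalise over all components.
Geometric probabilities:
  p_1 = 0.25·(1−0.25)^3 = 0.25·0.421875 = 0.105469
  p_2 = 0.39·(1−0.39)^3 = 0.39·0.226981 = 0.0885226
Prior × likelihood for each component:
  w_1·p_1 = 0.49 × 0.105469 = 0.0516797
  w_2·p_2 = 0.51 × 0.0885226 = 0.0451465
Normaliser: 0.0516797 + 0.0451465 = 0.0968262
So the posterior for Segment 1 is 0.0516797 / 0.0968262 ≈ 0.5337.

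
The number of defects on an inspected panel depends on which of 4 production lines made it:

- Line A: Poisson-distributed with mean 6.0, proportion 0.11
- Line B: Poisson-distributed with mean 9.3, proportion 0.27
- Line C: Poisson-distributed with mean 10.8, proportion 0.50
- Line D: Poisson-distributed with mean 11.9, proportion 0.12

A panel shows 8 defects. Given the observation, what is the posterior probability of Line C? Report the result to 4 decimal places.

0.4656

The responsibility of component k is π_k f_k(x) divided by Σ_j π_j f_j(x).
Component likelihoods at x = 8 defects:
  L_A = 0.103258
  L_B = 0.126883
  L_C = 0.093646
  L_D = 0.0677253
Prior × likelihood for each component:
  π_A·L_A = 0.11 × 0.103258 = 0.0113584
  π_B·L_B = 0.27 × 0.126883 = 0.0342585
  π_C·L_C = 0.50 × 0.093646 = 0.046823
  π_D·L_D = 0.12 × 0.0677253 = 0.00812703
Sum: 0.0113584 + 0.0342585 + 0.046823 + 0.00812703 = 0.100567
Responsibility of Line C: 0.046823 / 0.100567 ≈ 0.4656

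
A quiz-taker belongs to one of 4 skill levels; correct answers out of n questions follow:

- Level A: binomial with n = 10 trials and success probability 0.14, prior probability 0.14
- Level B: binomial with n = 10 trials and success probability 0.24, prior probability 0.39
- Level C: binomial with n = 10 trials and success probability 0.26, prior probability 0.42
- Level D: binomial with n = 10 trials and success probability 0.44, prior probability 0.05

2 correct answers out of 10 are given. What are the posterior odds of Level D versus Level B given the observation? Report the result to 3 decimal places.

0.037

Posterior odds = (π_i f_i(x)) / (π_j f_j(x)); the normalising sum cancels.
Binomial probabilities:
  L_A = 0.26391
  L_B = 0.288499
  L_C = 0.273535
  L_D = 0.0842601
Odds = (0.05/0.39) × (0.0842601/0.288499) = 0.128205 × 0.292064 ≈ 0.037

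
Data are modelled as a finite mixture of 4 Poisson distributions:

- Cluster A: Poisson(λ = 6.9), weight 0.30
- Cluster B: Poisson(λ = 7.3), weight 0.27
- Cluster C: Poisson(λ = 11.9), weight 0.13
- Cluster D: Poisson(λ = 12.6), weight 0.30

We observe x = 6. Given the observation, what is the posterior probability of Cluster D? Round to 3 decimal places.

0.061

Posterior ∝ prior × likelihood, so P(k | x) ∝ π_k f_k(x); normalise over all components.
Component likelihoods at x = 6:
  p_A = 0.151053
  p_B = 0.141989
  p_C = 0.0267821
  p_D = 0.0187405
Prior × likelihood for each component:
  π_A·p_A = 0.30 × 0.151053 = 0.045316
  π_B·p_B = 0.27 × 0.141989 = 0.0383371
  π_C·p_C = 0.13 × 0.0267821 = 0.00348168
  π_D·p_D = 0.30 × 0.0187405 = 0.00562214
Denominator: 0.045316 + 0.0383371 + 0.00348168 + 0.00562214 = 0.0927568
So the posterior for Cluster D is 0.00562214 / 0.0927568 ≈ 0.061.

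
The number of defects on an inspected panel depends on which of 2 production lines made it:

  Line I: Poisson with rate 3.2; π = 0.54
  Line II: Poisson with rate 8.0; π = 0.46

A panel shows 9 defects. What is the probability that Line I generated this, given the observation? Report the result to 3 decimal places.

0.036

P(component k | x) = w_k·f_k(x) / marginal(x), where marginal(x) = Σ_j w_j·f_j(x).
Component likelihoods at x = 9 defects:
  L_I = e^(−3.2)·3.2^9/9! = 0.00395225
  L_II = e^(−8.0)·8.0^9/9! = 0.124077
Unnormalised posteriors:
  w_I·L_I = 0.54 × 0.00395225 = 0.00213422
  w_II·L_II = 0.46 × 0.124077 = 0.0570754
Denominator: 0.00213422 + 0.0570754 = 0.0592096
Responsibility of Line I: 0.00213422 / 0.0592096 ≈ 0.036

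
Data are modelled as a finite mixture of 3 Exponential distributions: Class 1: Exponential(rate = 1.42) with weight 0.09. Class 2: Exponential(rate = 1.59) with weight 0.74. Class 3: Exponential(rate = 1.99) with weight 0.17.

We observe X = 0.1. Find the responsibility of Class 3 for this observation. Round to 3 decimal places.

0.199

The responsibility of component k is π_k f_k(x) divided by Σ_j π_j f_j(x).
Component likelihoods at x = 0.1:
  L_1 = 1.42·e^(−1.42·0.1) = 1.42·e^(−0.1420) = 1.23202
  L_2 = 1.59·e^(−1.59·0.1) = 1.59·e^(−0.1590) = 1.35626
  L_3 = 1.99·e^(−1.99·0.1) = 1.99·e^(−0.1990) = 1.6309
Unnormalised posteriors:
  π_1·L_1 = 0.09 × 1.23202 = 0.110882
  π_2·L_2 = 0.74 × 1.35626 = 1.00364
  π_3·L_3 = 0.17 × 1.6309 = 0.277254
Evidence: 0.110882 + 1.00364 + 0.277254 = 1.39177
P(Class 3 | data) = 0.277254 / 1.39177 ≈ 0.199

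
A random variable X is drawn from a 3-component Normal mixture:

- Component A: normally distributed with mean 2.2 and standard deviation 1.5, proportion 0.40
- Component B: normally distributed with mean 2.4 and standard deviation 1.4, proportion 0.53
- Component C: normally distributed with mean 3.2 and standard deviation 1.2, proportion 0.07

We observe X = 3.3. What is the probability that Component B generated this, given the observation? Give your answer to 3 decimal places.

0.540

P(component k | x) = w_k·f_k(x) / marginal(x), where marginal(x) = Σ_j w_j·f_j(x).
Component likelihoods at x = 3.3:
  p_A = 0.203255
  p_B = 0.231762
  p_C = 0.3313
Unnormalised posteriors:
  w_A·p_A = 0.40 × 0.203255 = 0.0813021
  w_B·p_B = 0.53 × 0.231762 = 0.122834
  w_C·p_C = 0.07 × 0.3313 = 0.023191
Evidence: 0.0813021 + 0.122834 + 0.023191 = 0.227327
P(Component B | data) = 0.122834 / 0.227327 ≈ 0.540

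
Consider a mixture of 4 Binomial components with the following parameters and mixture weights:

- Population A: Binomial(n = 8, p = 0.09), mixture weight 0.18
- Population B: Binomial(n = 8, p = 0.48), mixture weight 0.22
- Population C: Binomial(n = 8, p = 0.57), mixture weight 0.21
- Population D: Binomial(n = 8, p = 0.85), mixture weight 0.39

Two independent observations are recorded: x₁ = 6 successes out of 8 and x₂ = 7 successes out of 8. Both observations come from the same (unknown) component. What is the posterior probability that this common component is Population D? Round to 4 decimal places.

Apply Bayes' rule: the posterior for each component is proportional to its prior times its likelihood at x.
Since both observations come from the same component, the likelihood for component k is f_k(x₁)·f_k(x₂).
  f_A = [C(8,6)·0.09^6·0.91^2 = 28·5.31441e-07·0.8281 = 1.23224e-05] × [3.482e-07] = 4.29067e-12
  f_B = [C(8,6)·0.48^6·0.52^2 = 28·0.0122306·0.2704 = 0.0926002] × [0.024422] = 0.00226149
  f_C = [C(8,6)·0.57^6·0.43^2 = 28·0.0342964·0.1849 = 0.17756] × [0.0672485] = 0.0119406
  f_D = [C(8,6)·0.85^6·0.15^2 = 28·0.37715·0.0225 = 0.237604] × [0.384693] = 0.0914046
Prior × likelihood for each component:
  P(Z=A)·f_A = 0.18 × 4.29067e-12 = 7.7232e-13
  P(Z=B)·f_B = 0.22 × 0.00226149 = 0.000497527
  P(Z=C)·f_C = 0.21 × 0.0119406 = 0.00250753
  P(Z=D)·f_D = 0.39 × 0.0914046 = 0.0356478
Denominator: 7.7232e-13 + 0.000497527 + 0.00250753 + 0.0356478 = 0.0386528
P(Population D | data) ≈ 0.9223

0.9223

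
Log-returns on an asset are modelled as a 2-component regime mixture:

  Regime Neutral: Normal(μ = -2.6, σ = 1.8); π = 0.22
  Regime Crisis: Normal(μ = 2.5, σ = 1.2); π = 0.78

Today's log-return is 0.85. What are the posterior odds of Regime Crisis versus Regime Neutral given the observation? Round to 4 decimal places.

Only the two components matter; the odds are (P(Z=i) f_i(x)) / (P(Z=j) f_j(x)).
Component likelihoods at x = 0.85:
  f_Neutral = (1/(1.8·√(2π)))·exp(−(0.85−-2.6)²/(2·1.8²)) = 0.221635·exp(-1.83681) = 0.0353121
  f_Crisis = (1/(1.2·√(2π)))·exp(−(0.85−2.5)²/(2·1.2²)) = 0.332452·exp(-0.94531) = 0.129177
0.100758 / 0.00776865 ≈ 12.9698

12.9698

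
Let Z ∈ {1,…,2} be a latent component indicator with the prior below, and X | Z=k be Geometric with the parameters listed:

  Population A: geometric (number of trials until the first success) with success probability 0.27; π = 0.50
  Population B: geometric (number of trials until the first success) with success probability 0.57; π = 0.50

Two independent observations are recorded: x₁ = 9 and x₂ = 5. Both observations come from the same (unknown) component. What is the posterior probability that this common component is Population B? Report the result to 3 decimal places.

Posterior ∝ prior × likelihood, so P(k | x) ∝ π_k f_k(x); normalise over all components.
Since both observations come from the same component, the likelihood for component k is f_k(x₁)·f_k(x₂).
  p_A = [0.27·(1−0.27)^8 = 0.27·0.080646 = 0.0217744] × [0.0766753] = 0.00166956
  p_B = [0.57·(1−0.57)^8 = 0.57·0.00116882 = 0.000666227] × [0.0194872] = 1.29829e-05
Multiply by the mixture weights:
  π_A·p_A = 0.50 × 0.00166956 = 0.00083478
  π_B·p_B = 0.50 × 1.29829e-05 = 6.49144e-06
Normaliser: 0.00083478 + 6.49144e-06 = 0.000841271
So the posterior for Population B is 6.49144e-06 / 0.000841271 ≈ 0.008.

0.008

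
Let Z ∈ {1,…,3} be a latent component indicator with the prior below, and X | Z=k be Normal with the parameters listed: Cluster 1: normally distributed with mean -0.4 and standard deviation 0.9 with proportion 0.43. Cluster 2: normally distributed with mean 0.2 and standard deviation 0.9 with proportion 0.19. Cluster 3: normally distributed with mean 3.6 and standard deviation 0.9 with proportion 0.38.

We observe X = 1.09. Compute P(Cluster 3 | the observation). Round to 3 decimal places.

0.033

By Bayes' theorem, P(k | x) = π_k f_k(x) / Σ_j π_j f_j(x).
Evaluate each component's likelihood at the observed value:
  L_1 = (1/(0.9·√(2π)))·exp(−(1.09−-0.4)²/(2·0.9²)) = 0.443269·exp(-1.37043) = 0.112589
  L_2 = (1/(0.9·√(2π)))·exp(−(1.09−0.2)²/(2·0.9²)) = 0.443269·exp(-0.48895) = 0.271844
  L_3 = (1/(0.9·√(2π)))·exp(−(1.09−3.6)²/(2·0.9²)) = 0.443269·exp(-3.88895) = 0.00907231
Multiply by the mixture weights:
  π_1·L_1 = 0.43 × 0.112589 = 0.0484133
  π_2·L_2 = 0.19 × 0.271844 = 0.0516503
  π_3·L_3 = 0.38 × 0.00907231 = 0.00344748
Normaliser: 0.0484133 + 0.0516503 + 0.00344748 = 0.103511
So the posterior for Cluster 3 is 0.00344748 / 0.103511 ≈ 0.033.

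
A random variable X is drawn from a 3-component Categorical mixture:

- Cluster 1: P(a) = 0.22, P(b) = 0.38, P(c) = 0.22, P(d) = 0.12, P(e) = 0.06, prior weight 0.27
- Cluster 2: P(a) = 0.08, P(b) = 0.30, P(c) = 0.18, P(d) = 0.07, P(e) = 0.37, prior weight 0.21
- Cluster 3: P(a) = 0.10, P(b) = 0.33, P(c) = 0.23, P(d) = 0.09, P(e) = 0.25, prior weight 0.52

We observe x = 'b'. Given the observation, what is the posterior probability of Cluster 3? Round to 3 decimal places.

0.509

By Bayes' theorem, P(k | x) = w_k f_k(x) / Σ_j w_j f_j(x).
Evaluate each component's likelihood at the observed value:
  L_1 = 0.38
  L_2 = 0.3
  L_3 = 0.33
Weight by the priors:
  w_1·L_1 = 0.27 × 0.38 = 0.1026
  w_2·L_2 = 0.21 × 0.3 = 0.063
  w_3·L_3 = 0.52 × 0.33 = 0.1716
Denominator: 0.1026 + 0.063 + 0.1716 = 0.3372
So the posterior for Cluster 3 is 0.1716 / 0.3372 ≈ 0.509.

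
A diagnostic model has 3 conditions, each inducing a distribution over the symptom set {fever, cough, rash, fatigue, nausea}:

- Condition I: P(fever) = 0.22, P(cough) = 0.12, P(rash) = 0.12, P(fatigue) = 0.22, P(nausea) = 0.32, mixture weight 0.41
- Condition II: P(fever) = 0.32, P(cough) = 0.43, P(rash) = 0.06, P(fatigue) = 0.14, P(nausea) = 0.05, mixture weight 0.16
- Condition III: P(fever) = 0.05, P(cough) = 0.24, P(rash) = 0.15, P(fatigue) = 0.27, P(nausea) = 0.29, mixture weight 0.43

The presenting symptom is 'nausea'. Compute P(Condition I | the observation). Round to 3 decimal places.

0.497

P(component k | x) = P(Z=k)·f_k(x) / marginal(x), where marginal(x) = Σ_j P(Z=j)·f_j(x).
Evaluate each component's likelihood at the observed value:
  p_I = P(nausea | comp) = 0.32
  p_II = P(nausea | comp) = 0.05
  p_III = P(nausea | comp) = 0.29
Weight by the priors:
  P(Z=I)·p_I = 0.41 × 0.32 = 0.1312
  P(Z=II)·p_II = 0.16 × 0.05 = 0.008
  P(Z=III)·p_III = 0.43 × 0.29 = 0.1247
Denominator: 0.1312 + 0.008 + 0.1247 = 0.2639
Responsibility of Condition I: 0.1312 / 0.2639 ≈ 0.497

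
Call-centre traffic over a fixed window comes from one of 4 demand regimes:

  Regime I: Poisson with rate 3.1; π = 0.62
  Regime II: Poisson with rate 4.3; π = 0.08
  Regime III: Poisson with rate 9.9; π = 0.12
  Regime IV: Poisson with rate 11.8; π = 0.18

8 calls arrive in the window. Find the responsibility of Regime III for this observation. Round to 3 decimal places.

0.389

Posterior ∝ prior × likelihood, so P(k | x) ∝ π_k f_k(x); normalise over all components.
Component likelihoods at x = 8 calls:
  p_I = 0.00952928
  p_II = 0.0393333
  p_III = 0.114827
  p_IV = 0.0699617
Weight by the priors:
  π_I·p_I = 0.62 × 0.00952928 = 0.00590815
  π_II·p_II = 0.08 × 0.0393333 = 0.00314667
  π_III·p_III = 0.12 × 0.114827 = 0.0137793
  π_IV·p_IV = 0.18 × 0.0699617 = 0.0125931
Marginal: 0.00590815 + 0.00314667 + 0.0137793 + 0.0125931 = 0.0354272
So the posterior for Regime III is 0.0137793 / 0.0354272 ≈ 0.389.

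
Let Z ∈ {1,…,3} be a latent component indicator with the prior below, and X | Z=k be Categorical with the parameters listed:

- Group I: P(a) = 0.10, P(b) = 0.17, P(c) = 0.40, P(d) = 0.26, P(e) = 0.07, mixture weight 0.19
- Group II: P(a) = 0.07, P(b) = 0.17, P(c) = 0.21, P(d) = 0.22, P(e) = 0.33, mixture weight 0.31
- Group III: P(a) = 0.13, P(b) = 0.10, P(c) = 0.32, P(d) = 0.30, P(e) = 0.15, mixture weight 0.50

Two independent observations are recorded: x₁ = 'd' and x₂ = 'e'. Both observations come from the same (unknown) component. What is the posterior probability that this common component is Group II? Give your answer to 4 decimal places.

Apply Bayes' rule: the posterior for each component is proportional to its prior times its likelihood at x.
Since both observations come from the same component, the likelihood for component k is f_k(x₁)·f_k(x₂).
  p_I = [0.26] × [0.07] = 0.0182
  p_II = [0.22] × [0.33] = 0.0726
  p_III = [0.3] × [0.15] = 0.045
Multiply by the mixture weights:
  P(Z=I)·p_I = 0.19 × 0.0182 = 0.003458
  P(Z=II)·p_II = 0.31 × 0.0726 = 0.022506
  P(Z=III)·p_III = 0.50 × 0.045 = 0.0225
Normaliser: 0.003458 + 0.022506 + 0.0225 = 0.048464
P(Group II | data) ≈ 0.4644

0.4644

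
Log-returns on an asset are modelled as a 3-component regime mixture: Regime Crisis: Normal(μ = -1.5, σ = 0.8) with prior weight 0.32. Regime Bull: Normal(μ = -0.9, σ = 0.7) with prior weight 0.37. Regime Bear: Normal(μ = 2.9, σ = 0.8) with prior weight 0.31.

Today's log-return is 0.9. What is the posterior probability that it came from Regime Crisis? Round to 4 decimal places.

0.1088

Posterior ∝ prior × likelihood, so P(k | x) ∝ w_k f_k(x); normalise over all components.
Evaluate each component's likelihood at the observed value:
  p_Crisis = (1/(0.8·√(2π)))·exp(−(0.9−-1.5)²/(2·0.8²)) = 0.498678·exp(-4.50000) = 0.00553981
  p_Bull = (1/(0.7·√(2π)))·exp(−(0.9−-0.9)²/(2·0.7²)) = 0.569918·exp(-3.30612) = 0.0208921
  p_Bear = (1/(0.8·√(2π)))·exp(−(0.9−2.9)²/(2·0.8²)) = 0.498678·exp(-3.12500) = 0.0219104
Multiply by the mixture weights:
  w_Crisis·p_Crisis = 0.32 × 0.00553981 = 0.00177274
  w_Bull·p_Bull = 0.37 × 0.0208921 = 0.00773006
  w_Bear·p_Bear = 0.31 × 0.0219104 = 0.00679222
Sum: 0.00177274 + 0.00773006 + 0.00679222 = 0.016295
Responsibility of Regime Crisis: 0.00177274 / 0.016295 ≈ 0.1088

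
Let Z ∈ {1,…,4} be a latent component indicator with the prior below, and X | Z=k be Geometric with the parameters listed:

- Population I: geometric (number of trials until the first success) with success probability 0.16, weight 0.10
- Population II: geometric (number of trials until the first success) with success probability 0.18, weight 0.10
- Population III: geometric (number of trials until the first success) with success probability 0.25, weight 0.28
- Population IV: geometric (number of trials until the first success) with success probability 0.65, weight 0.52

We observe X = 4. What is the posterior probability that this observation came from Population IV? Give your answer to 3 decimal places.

By Bayes' theorem, P(k | x) = π_k f_k(x) / Σ_j π_j f_j(x).
Geometric probabilities:
  f_I = 0.16·(1−0.16)^3 = 0.16·0.592704 = 0.0948326
  f_II = 0.18·(1−0.18)^3 = 0.18·0.551368 = 0.0992462
  f_III = 0.25·(1−0.25)^3 = 0.25·0.421875 = 0.105469
  f_IV = 0.65·(1−0.65)^3 = 0.65·0.042875 = 0.0278687
Multiply by the mixture weights:
  π_I·f_I = 0.10 × 0.0948326 = 0.00948326
  π_II·f_II = 0.10 × 0.0992462 = 0.00992462
  π_III·f_III = 0.28 × 0.105469 = 0.0295313
  π_IV·f_IV = 0.52 × 0.0278687 = 0.0144917
Evidence: 0.00948326 + 0.00992462 + 0.0295313 + 0.0144917 = 0.0634309
P(Population IV | 4) ≈ 0.228

0.228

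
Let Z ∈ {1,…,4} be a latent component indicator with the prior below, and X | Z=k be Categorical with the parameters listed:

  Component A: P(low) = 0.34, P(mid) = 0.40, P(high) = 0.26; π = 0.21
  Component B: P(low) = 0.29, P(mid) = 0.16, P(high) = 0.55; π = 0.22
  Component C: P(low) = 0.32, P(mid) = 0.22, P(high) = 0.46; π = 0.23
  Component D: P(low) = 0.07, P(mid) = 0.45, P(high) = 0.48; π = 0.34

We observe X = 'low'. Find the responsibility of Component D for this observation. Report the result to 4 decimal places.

0.1023

Apply Bayes' rule: the posterior for each component is proportional to its prior times its likelihood at x.
Evaluate each component's likelihood at the observed value:
  L_A = P(low | comp) = 0.34
  L_B = P(low | comp) = 0.29
  L_C = P(low | comp) = 0.32
  L_D = P(low | comp) = 0.07
Weight by the priors:
  π_A·L_A = 0.21 × 0.34 = 0.0714
  π_B·L_B = 0.22 × 0.29 = 0.0638
  π_C·L_C = 0.23 × 0.32 = 0.0736
  π_D·L_D = 0.34 × 0.07 = 0.0238
Sum: 0.0714 + 0.0638 + 0.0736 + 0.0238 = 0.2326
So the posterior for Component D is 0.0238 / 0.2326 ≈ 0.1023.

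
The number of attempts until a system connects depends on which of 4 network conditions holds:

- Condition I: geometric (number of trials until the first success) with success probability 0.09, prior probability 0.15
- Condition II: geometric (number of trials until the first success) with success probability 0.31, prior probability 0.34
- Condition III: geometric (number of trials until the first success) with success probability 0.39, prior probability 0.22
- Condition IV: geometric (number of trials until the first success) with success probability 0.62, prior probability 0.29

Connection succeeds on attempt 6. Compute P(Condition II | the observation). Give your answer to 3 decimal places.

0.491

Posterior ∝ prior × likelihood, so P(k | x) ∝ π_k f_k(x); normalise over all components.
Component likelihoods at x = 6:
  p_I = 0.0561629
  p_II = 0.048485
  p_III = 0.0329393
  p_IV = 0.00491258
Weight by the priors:
  π_I·p_I = 0.15 × 0.0561629 = 0.00842443
  π_II·p_II = 0.34 × 0.048485 = 0.0164849
  π_III·p_III = 0.22 × 0.0329393 = 0.00724664
  π_IV·p_IV = 0.29 × 0.00491258 = 0.00142465
Sum: 0.00842443 + 0.0164849 + 0.00724664 + 0.00142465 = 0.0335806
So the posterior for Condition II is 0.0164849 / 0.0335806 ≈ 0.491.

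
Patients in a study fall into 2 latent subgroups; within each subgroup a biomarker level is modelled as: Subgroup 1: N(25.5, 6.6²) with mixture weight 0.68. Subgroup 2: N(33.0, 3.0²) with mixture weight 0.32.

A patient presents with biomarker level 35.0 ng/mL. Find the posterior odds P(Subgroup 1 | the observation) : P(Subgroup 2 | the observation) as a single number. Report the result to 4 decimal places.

0.4281

The posterior odds equal the prior odds times the likelihood ratio: (w_i/w_j)·(f_i(x)/f_j(x)).
Component likelihoods at x = 35.0 ng/mL:
  p_1 = (1/(6.6·√(2π)))·exp(−(35.0−25.5)²/(2·6.6²)) = 0.060446·exp(-1.03593) = 0.021452
  p_2 = (1/(3.0·√(2π)))·exp(−(35.0−33.0)²/(2·3.0²)) = 0.132981·exp(-0.22222) = 0.106483
0.0145874 / 0.0340745 ≈ 0.4281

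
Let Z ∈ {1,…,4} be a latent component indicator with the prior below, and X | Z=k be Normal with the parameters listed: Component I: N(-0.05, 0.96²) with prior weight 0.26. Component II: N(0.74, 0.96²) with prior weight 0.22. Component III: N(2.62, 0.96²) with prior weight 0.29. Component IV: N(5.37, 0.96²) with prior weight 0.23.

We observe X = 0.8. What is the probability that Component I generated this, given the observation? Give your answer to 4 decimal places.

0.3963

Apply Bayes' rule: the posterior for each component is proportional to its prior times its likelihood at x.
Evaluate each component's likelihood at the observed value:
  p_I = 0.280804
  p_II = 0.414754
  p_III = 0.0688925
  p_IV = 4.98588e-06
Prior × likelihood for each component:
  π_I·p_I = 0.26 × 0.280804 = 0.0730091
  π_II·p_II = 0.22 × 0.414754 = 0.0912459
  π_III·p_III = 0.29 × 0.0688925 = 0.0199788
  π_IV·p_IV = 0.23 × 4.98588e-06 = 1.14675e-06
Marginal: 0.0730091 + 0.0912459 + 0.0199788 + 1.14675e-06 = 0.184235
P(Component I | x) = 0.0730091 / 0.184235 ≈ 0.3963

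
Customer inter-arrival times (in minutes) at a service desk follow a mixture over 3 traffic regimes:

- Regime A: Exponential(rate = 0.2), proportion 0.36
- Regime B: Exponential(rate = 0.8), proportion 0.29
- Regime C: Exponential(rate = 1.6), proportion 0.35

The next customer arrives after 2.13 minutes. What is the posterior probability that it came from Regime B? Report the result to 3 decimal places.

0.392

By Bayes' theorem, P(k | x) = π_k f_k(x) / Σ_j π_j f_j(x).
Component likelihoods at x = 2.13 minutes:
  p_A = 0.130623
  p_B = 0.145563
  p_C = 0.0529718
Weight by the priors:
  π_A·p_A = 0.36 × 0.130623 = 0.0470244
  π_B·p_B = 0.29 × 0.145563 = 0.0422134
  π_C·p_C = 0.35 × 0.0529718 = 0.0185401
Denominator: 0.0470244 + 0.0422134 + 0.0185401 = 0.107778
P(Regime B | data) ≈ 0.392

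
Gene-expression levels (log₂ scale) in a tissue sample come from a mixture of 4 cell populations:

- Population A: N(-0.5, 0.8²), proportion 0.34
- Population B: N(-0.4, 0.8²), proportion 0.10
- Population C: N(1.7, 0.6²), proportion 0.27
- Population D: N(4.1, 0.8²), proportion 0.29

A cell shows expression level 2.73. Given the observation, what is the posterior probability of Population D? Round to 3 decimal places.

0.447

Apply Bayes' rule: the posterior for each component is proportional to its prior times its likelihood at x.
Normal densities:
  L_A = 0.000143885
  L_B = 0.000236486
  L_C = 0.152348
  L_D = 0.115081
Prior × likelihood for each component:
  P(Z=A)·L_A = 0.34 × 0.000143885 = 4.89208e-05
  P(Z=B)·L_B = 0.10 × 0.000236486 = 2.36486e-05
  P(Z=C)·L_C = 0.27 × 0.152348 = 0.0411341
  P(Z=D)·L_D = 0.29 × 0.115081 = 0.0333734
Evidence: 4.89208e-05 + 2.36486e-05 + 0.0411341 + 0.0333734 = 0.07458
P(Population D | the observation) = 0.0333734 / 0.07458 ≈ 0.447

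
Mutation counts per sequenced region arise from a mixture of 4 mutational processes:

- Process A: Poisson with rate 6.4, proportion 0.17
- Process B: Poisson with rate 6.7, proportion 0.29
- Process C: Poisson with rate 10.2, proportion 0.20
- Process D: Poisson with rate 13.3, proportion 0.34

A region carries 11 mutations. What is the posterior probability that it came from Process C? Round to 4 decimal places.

Apply Bayes' rule: the posterior for each component is proportional to its prior times its likelihood at x.
Evaluate each component's likelihood at the observed value:
  f_A = e^(−6.4)·6.4^11/11! = 0.0307142
  f_B = e^(−6.7)·6.7^11/11! = 0.0376612
  f_C = e^(−10.2)·10.2^11/11! = 0.115782
  f_D = e^(−13.3)·13.3^11/11! = 0.0966264
Multiply by the mixture weights:
  w_A·f_A = 0.17 × 0.0307142 = 0.00522142
  w_B·f_B = 0.29 × 0.0376612 = 0.0109217
  w_C·f_C = 0.20 × 0.115782 = 0.0231565
  w_D·f_D = 0.34 × 0.0966264 = 0.032853
Marginal: 0.00522142 + 0.0109217 + 0.0231565 + 0.032853 = 0.0721526
P(Process C | 11 mutations) = 0.0231565 / 0.0721526 ≈ 0.3209

0.3209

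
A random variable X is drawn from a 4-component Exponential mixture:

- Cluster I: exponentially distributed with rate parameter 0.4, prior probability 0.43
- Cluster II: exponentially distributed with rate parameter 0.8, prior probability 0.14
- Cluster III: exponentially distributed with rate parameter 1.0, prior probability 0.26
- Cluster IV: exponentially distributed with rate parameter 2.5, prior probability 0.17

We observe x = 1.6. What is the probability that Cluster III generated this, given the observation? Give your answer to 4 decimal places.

0.2882

Apply Bayes' rule: the posterior for each component is proportional to its prior times its likelihood at x.
Exponential densities:
  L_I = 0.4·e^(−0.4·1.6) = 0.4·e^(−0.6400) = 0.210917
  L_II = 0.8·e^(−0.8·1.6) = 0.8·e^(−1.2800) = 0.22243
  L_III = 1.0·e^(−1.0·1.6) = 1.0·e^(−1.6000) = 0.201897
  L_IV = 2.5·e^(−2.5·1.6) = 2.5·e^(−4.0000) = 0.0457891
Prior × likelihood for each component:
  w_I·L_I = 0.43 × 0.210917 = 0.0906943
  w_II·L_II = 0.14 × 0.22243 = 0.0311402
  w_III·L_III = 0.26 × 0.201897 = 0.0524931
  w_IV·L_IV = 0.17 × 0.0457891 = 0.00778415
Normaliser: 0.0906943 + 0.0311402 + 0.0524931 + 0.00778415 = 0.182112
So the posterior for Cluster III is 0.0524931 / 0.182112 ≈ 0.2882.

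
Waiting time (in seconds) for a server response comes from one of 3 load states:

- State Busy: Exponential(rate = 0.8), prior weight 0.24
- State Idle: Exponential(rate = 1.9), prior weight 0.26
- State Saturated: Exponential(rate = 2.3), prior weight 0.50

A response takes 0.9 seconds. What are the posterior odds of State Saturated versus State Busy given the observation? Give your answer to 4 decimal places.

1.5527

The posterior odds equal the prior odds times the likelihood ratio: (π_i/π_j)·(f_i(x)/f_j(x)).
Component likelihoods at x = 0.9 seconds:
  f_Busy = 0.389402
  f_Idle = 0.343645
  f_Saturated = 0.290227
Odds = (0.50/0.24) × (0.290227/0.389402) = 2.08333 × 0.745316 ≈ 1.5527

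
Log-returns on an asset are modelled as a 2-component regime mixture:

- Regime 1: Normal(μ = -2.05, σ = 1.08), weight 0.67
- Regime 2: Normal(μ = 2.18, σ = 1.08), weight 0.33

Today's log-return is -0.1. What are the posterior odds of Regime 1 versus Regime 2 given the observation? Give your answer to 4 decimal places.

Posterior odds = (π_i f_i(x)) / (π_j f_j(x)); the normalising sum cancels.
Component likelihoods at x = -0.1:
  p_1 = 0.0723735
  p_2 = 0.0397838
0.0484902 / 0.0131287 ≈ 3.6935

3.6935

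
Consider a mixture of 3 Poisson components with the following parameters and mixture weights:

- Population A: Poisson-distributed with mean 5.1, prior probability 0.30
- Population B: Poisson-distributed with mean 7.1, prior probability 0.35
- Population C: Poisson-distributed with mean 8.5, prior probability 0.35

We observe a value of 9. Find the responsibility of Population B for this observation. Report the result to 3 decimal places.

0.389

Apply Bayes' rule: the posterior for each component is proportional to its prior times its likelihood at x.
Poisson probabilities:
  p_A = e^(−5.1)·5.1^9/9! = 0.0392163
  p_B = e^(−7.1)·7.1^9/9! = 0.104249
  p_C = e^(−8.5)·8.5^9/9! = 0.129869
Unnormalised posteriors:
  π_A·p_A = 0.30 × 0.0392163 = 0.0117649
  π_B·p_B = 0.35 × 0.104249 = 0.0364871
  π_C·p_C = 0.35 × 0.129869 = 0.045454
Evidence: 0.0117649 + 0.0364871 + 0.045454 = 0.093706
Responsibility of Population B: 0.0364871 / 0.093706 ≈ 0.389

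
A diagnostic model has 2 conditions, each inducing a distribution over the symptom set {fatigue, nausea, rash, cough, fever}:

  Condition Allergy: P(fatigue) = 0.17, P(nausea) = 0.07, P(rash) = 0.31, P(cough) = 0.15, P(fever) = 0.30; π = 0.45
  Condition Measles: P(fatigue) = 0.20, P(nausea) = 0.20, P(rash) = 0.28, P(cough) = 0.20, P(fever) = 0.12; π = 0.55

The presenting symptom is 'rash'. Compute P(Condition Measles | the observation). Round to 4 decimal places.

By Bayes' theorem, P(k | x) = w_k f_k(x) / Σ_j w_j f_j(x).
Evaluate each component's likelihood at the observed value:
  p_Allergy = 0.31
  p_Measles = 0.28
Prior × likelihood for each component:
  w_Allergy·p_Allergy = 0.45 × 0.31 = 0.1395
  w_Measles·p_Measles = 0.55 × 0.28 = 0.154
Marginal: 0.1395 + 0.154 = 0.2935
P(Condition Measles | x) = 0.154 / 0.2935 ≈ 0.5247

0.5247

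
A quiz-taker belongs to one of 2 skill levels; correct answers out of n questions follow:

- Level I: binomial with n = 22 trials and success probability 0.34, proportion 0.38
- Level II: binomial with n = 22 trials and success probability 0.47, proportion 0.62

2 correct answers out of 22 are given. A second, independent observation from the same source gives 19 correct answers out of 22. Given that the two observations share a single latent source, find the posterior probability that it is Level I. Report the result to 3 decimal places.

P(component k | x) = P(Z=k)·f_k(x) / marginal(x), where marginal(x) = Σ_j P(Z=j)·f_j(x).
Since both observations come from the same component, the likelihood for component k is f_k(x₁)·f_k(x₂).
  p_I = [0.00656823] × [5.54948e-07] = 3.64502e-09
  p_II = [0.000156072] × [0.000134961] = 2.10636e-08
Multiply by the mixture weights:
  P(Z=I)·p_I = 0.38 × 3.64502e-09 = 1.38511e-09
  P(Z=II)·p_II = 0.62 × 2.10636e-08 = 1.30594e-08
Normaliser: 1.38511e-09 + 1.30594e-08 = 1.44445e-08
So the posterior for Level I is 1.38511e-09 / 1.44445e-08 ≈ 0.096.

0.096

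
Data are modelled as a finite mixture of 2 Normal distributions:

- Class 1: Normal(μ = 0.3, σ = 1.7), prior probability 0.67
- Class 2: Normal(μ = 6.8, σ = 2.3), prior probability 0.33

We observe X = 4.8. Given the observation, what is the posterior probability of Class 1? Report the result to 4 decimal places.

The responsibility of component k is P(Z=k) f_k(x) divided by Σ_j P(Z=j) f_j(x).
Evaluate each component's likelihood at the observed value:
  p_1 = (1/(1.7·√(2π)))·exp(−(4.8−0.3)²/(2·1.7²)) = 0.234672·exp(-3.50346) = 0.007062
  p_2 = (1/(2.3·√(2π)))·exp(−(4.8−6.8)²/(2·2.3²)) = 0.173453·exp(-0.37807) = 0.118847
Multiply by the mixture weights:
  P(Z=1)·p_1 = 0.67 × 0.007062 = 0.00473154
  P(Z=2)·p_2 = 0.33 × 0.118847 = 0.0392195
Denominator: 0.00473154 + 0.0392195 = 0.043951
So the posterior for Class 1 is 0.00473154 / 0.043951 ≈ 0.1077.

0.1077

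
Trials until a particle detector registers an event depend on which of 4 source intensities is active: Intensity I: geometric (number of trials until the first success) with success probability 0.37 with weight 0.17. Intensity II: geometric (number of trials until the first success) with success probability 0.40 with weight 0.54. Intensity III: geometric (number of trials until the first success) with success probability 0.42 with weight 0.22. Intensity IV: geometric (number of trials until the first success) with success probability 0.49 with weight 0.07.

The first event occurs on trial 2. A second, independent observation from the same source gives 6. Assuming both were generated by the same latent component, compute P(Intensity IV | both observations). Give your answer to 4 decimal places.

0.0407

Posterior ∝ prior × likelihood, so P(k | x) ∝ π_k f_k(x); normalise over all components.
Since both observations come from the same component, the likelihood for component k is f_k(x₁)·f_k(x₂).
  f_I = [0.37·(1−0.37)^1 = 0.37·0.63 = 0.2331] × [0.0367202] = 0.00855947
  f_II = [0.40·(1−0.40)^1 = 0.40·0.6 = 0.24] × [0.031104] = 0.00746496
  f_III = [0.42·(1−0.42)^1 = 0.42·0.58 = 0.2436] × [0.027567] = 0.00671532
  f_IV = [0.49·(1−0.49)^1 = 0.49·0.51 = 0.2499] × [0.0169062] = 0.00422487
Unnormalised posteriors:
  π_I·f_I = 0.17 × 0.00855947 = 0.00145511
  π_II·f_II = 0.54 × 0.00746496 = 0.00403108
  π_III·f_III = 0.22 × 0.00671532 = 0.00147737
  π_IV·f_IV = 0.07 × 0.00422487 = 0.000295741
Sum: 0.00145511 + 0.00403108 + 0.00147737 + 0.000295741 = 0.0072593
P(Intensity IV | data) = 0.000295741 / 0.0072593 ≈ 0.0407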